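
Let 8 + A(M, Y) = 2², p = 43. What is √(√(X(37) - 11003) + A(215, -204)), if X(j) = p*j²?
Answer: √(-4 + 2*√11966) ≈ 14.655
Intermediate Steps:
A(M, Y) = -4 (A(M, Y) = -8 + 2² = -8 + 4 = -4)
X(j) = 43*j²
√(√(X(37) - 11003) + A(215, -204)) = √(√(43*37² - 11003) - 4) = √(√(43*1369 - 11003) - 4) = √(√(58867 - 11003) - 4) = √(√47864 - 4) = √(2*√11966 - 4) = √(-4 + 2*√11966)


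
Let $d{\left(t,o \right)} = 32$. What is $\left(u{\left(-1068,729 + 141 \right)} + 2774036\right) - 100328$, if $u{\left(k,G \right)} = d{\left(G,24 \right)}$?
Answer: $2673740$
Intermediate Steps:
$u{\left(k,G \right)} = 32$
$\left(u{\left(-1068,729 + 141 \right)} + 2774036\right) - 100328 = \left(32 + 2774036\right) - 100328 = 2774068 - 100328 = 2673740$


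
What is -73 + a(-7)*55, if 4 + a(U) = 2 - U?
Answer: 202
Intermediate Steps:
a(U) = -2 - U (a(U) = -4 + (2 - U) = -2 - U)
-73 + a(-7)*55 = -73 + (-2 - 1*(-7))*55 = -73 + (-2 + 7)*55 = -73 + 5*55 = -73 + 275 = 202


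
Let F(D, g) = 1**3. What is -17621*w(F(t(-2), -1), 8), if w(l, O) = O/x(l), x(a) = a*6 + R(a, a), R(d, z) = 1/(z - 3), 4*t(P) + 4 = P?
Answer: -281936/11 ≈ -25631.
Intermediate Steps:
t(P) = -1 + P/4
R(d, z) = 1/(-3 + z)
F(D, g) = 1
x(a) = 1/(-3 + a) + 6*a (x(a) = a*6 + 1/(-3 + a) = 6*a + 1/(-3 + a) = 1/(-3 + a) + 6*a)
w(l, O) = O*(-3 + l)/(1 + 6*l*(-3 + l)) (w(l, O) = O/(((1 + 6*l*(-3 + l))/(-3 + l))) = O*((-3 + l)/(1 + 6*l*(-3 + l))) = O*(-3 + l)/(1 + 6*l*(-3 + l)))
-17621*w(F(t(-2), -1), 8) = -140968*(-3 + 1)/(1 + 6*1*(-3 + 1)) = -140968*(-2)/(1 + 6*1*(-2)) = -140968*(-2)/(1 - 12) = -140968*(-2)/(-11) = -140968*(-1)*(-2)/11 = -17621*16/11 = -281936/11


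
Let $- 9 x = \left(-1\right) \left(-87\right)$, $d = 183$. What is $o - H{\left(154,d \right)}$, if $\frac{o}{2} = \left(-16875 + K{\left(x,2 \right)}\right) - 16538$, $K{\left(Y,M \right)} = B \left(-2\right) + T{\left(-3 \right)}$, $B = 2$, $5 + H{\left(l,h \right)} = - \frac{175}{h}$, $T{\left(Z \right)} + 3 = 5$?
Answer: $- \frac{12228800}{183} \approx -66824.0$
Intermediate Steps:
$T{\left(Z \right)} = 2$ ($T{\left(Z \right)} = -3 + 5 = 2$)
$H{\left(l,h \right)} = -5 - \frac{175}{h}$
$x = - \frac{29}{3}$ ($x = - \frac{\left(-1\right) \left(-87\right)}{9} = \left(- \frac{1}{9}\right) 87 = - \frac{29}{3} \approx -9.6667$)
$K{\left(Y,M \right)} = -2$ ($K{\left(Y,M \right)} = 2 \left(-2\right) + 2 = -4 + 2 = -2$)
$o = -66830$ ($o = 2 \left(\left(-16875 - 2\right) - 16538\right) = 2 \left(-16877 - 16538\right) = 2 \left(-33415\right) = -66830$)
$o - H{\left(154,d \right)} = -66830 - \left(-5 - \frac{175}{183}\right) = -66830 - - \frac{1090}{183} = -66830 + \frac{1090}{183} = - \frac{12228800}{183}$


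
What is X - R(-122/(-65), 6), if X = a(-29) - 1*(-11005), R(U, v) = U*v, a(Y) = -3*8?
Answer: 713033/65 ≈ 10970.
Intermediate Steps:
a(Y) = -24
X = 10981 (X = -24 - 1*(-11005) = -24 + 11005 = 10981)
X - R(-122/(-65), 6) = 10981 - (-122/(-65))*6 = 10981 - (-122*(-1/65))*6 = 10981 - 122*6/65 = 10981 - 1*732/65 = 10981 - 732/65 = 713033/65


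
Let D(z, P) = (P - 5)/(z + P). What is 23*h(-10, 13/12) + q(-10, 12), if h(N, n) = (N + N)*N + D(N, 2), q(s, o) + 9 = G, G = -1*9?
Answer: 36725/8 ≈ 4590.6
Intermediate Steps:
D(z, P) = (-5 + P)/(P + z)
G = -9
q(s, o) = -18 (q(s, o) = -9 - 9 = -18)
h(N, n) = -3/(2 + N) + 2*N² (h(N, n) = (N + N)*N + (-5 + 2)/(2 + N) = (2*N)*N - 3/(2 + N) = 2*N² - 3/(2 + N) = -3/(2 + N) + 2*N²)
23*h(-10, 13/12) + q(-10, 12) = 23*((-3 + 2*(-10)²*(2 - 10))/(2 - 10)) - 18 = 23*((-3 + 2*100*(-8))/(-8)) - 18 = 23*(-(-3 - 1600)/8) - 18 = 23*(-⅛*(-1603)) - 18 = 23*(1603/8) - 18 = 36869/8 - 18 = 36725/8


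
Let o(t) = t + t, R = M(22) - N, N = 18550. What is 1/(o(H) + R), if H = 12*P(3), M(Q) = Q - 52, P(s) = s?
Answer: -1/18508 ≈ -5.4031e-5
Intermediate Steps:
M(Q) = -52 + Q
R = -18580 (R = (-52 + 22) - 1*18550 = -30 - 18550 = -18580)
H = 36 (H = 12*3 = 36)
o(t) = 2*t
1/(o(H) + R) = 1/(2*36 - 18580) = 1/(72 - 18580) = 1/(-18508) = -1/18508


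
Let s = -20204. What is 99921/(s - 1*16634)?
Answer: -99921/36838 ≈ -2.7124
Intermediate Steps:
99921/(s - 1*16634) = 99921/(-20204 - 1*16634) = 99921/(-20204 - 16634) = 99921/(-36838) = 99921*(-1/36838) = -99921/36838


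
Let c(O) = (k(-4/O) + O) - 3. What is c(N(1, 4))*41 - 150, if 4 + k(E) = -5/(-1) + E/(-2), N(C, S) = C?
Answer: -109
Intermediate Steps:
k(E) = 1 - E/2 (k(E) = -4 + (-5/(-1) + E/(-2)) = -4 + (-5*(-1) + E*(-½)) = -4 + (5 - E/2) = 1 - E/2)
c(O) = -2 + O + 2/O (c(O) = ((1 - (-2)/O) + O) - 3 = ((1 + 2/O) + O) - 3 = (1 + O + 2/O) - 3 = -2 + O + 2/O)
c(N(1, 4))*41 - 150 = (-2 + 1 + 2/1)*41 - 150 = (-2 + 1 + 2*1)*41 - 150 = (-2 + 1 + 2)*41 - 150 = 1*41 - 150 = 41 - 150 = -109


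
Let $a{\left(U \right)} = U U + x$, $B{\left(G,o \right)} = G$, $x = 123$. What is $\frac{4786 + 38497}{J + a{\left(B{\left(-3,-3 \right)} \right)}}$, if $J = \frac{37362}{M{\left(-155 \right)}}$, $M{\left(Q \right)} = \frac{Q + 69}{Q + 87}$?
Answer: $\frac{1861169}{1275984} \approx 1.4586$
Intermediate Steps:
$M{\left(Q \right)} = \frac{69 + Q}{87 + Q}$
$a{\left(U \right)} = 123 + U^{2}$ ($a{\left(U \right)} = U U + 123 = U^{2} + 123 = 123 + U^{2}$)
$J = \frac{1270308}{43}$ ($J = \frac{37362}{\frac{1}{87 - 155} \left(69 - 155\right)} = \frac{37362}{\frac{1}{-68} \left(-86\right)} = \frac{37362}{\left(- \frac{1}{68}\right) \left(-86\right)} = \frac{37362}{\frac{43}{34}} = 37362 \cdot \frac{34}{43} = \frac{1270308}{43} \approx 29542.0$)
$\frac{4786 + 38497}{J + a{\left(B{\left(-3,-3 \right)} \right)}} = \frac{4786 + 38497}{\frac{1270308}{43} + \left(123 + \left(-3\right)^{2}\right)} = \frac{43283}{\frac{1270308}{43} + \left(123 + 9\right)} = \frac{43283}{\frac{1270308}{43} + 132} = \frac{43283}{\frac{1275984}{43}} = 43283 \cdot \frac{43}{1275984} = \frac{1861169}{1275984}$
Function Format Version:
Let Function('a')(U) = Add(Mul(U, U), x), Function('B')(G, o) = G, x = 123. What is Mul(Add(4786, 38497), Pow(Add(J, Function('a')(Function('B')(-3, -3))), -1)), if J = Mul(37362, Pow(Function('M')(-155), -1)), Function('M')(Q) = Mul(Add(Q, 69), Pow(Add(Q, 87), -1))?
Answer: Rational(1861169, 1275984) ≈ 1.4586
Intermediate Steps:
Function('M')(Q) = Mul(Pow(Add(87, Q), -1), Add(69, Q)) (Function('M')(Q) = Mul(Add(69, Q), Pow(Add(87, Q), -1)) = Mul(Pow(Add(87, Q), -1), Add(69, Q)))
Function('a')(U) = Add(123, Pow(U, 2)) (Function('a')(U) = Add(Mul(U, U), 123) = Add(Pow(U, 2), 123) = Add(123, Pow(U, 2)))
J = Rational(1270308, 43) (J = Mul(37362, Pow(Mul(Pow(Add(87, -155), -1), Add(69, -155)), -1)) = Mul(37362, Pow(Mul(Pow(-68, -1), -86), -1)) = Mul(37362, Pow(Mul(Rational(-1, 68), -86), -1)) = Mul(37362, Pow(Rational(43, 34), -1)) = Mul(37362, Rational(34, 43)) = Rational(1270308, 43) ≈ 29542.)
Mul(Add(4786, 38497), Pow(Add(J, Function('a')(Function('B')(-3, -3))), -1)) = Mul(Add(4786, 38497), Pow(Add(Rational(1270308, 43), Add(123, Pow(-3, 2))), -1)) = Mul(43283, Pow(Add(Rational(1270308, 43), Add(123, 9)), -1)) = Mul(43283, Pow(Add(Rational(1270308, 43), 132), -1)) = Mul(43283, Pow(Rational(1275984, 43), -1)) = Mul(43283, Rational(43, 1275984)) = Rational(1861169, 1275984)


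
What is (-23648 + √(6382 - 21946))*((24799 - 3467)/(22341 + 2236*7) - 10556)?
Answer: 9483623086848/37993 - 802065552*I*√3891/37993 ≈ 2.4962e+8 - 1.3169e+6*I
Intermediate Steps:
(-23648 + √(6382 - 21946))*((24799 - 3467)/(22341 + 2236*7) - 10556) = (-23648 + √(-15564))*(21332/(22341 + 15652) - 10556) = (-23648 + 2*I*√3891)*(21332/37993 - 10556) = (-23648 + 2*I*√3891)*(-401032776/37993) = 9483623086848/37993 - 802065552*I*√3891/37993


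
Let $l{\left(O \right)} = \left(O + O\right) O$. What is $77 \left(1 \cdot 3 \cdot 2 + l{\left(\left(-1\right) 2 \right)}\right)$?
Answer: $1078$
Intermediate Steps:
$l{\left(O \right)} = 2 O^{2}$ ($l{\left(O \right)} = 2 O O = 2 O^{2}$)
$77 \left(1 \cdot 3 \cdot 2 + l{\left(\left(-1\right) 2 \right)}\right) = 77 \left(1 \cdot 3 \cdot 2 + 2 \left(\left(-1\right) 2\right)^{2}\right) = 77 \left(3 \cdot 2 + 2 \left(-2\right)^{2}\right) = 77 \left(6 + 2 \cdot 4\right) = 77 \left(6 + 8\right) = 77 \cdot 14 = 1078$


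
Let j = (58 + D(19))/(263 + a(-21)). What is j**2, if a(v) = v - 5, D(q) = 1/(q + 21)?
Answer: 5387041/89870400 ≈ 0.059942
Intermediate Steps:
D(q) = 1/(21 + q)
a(v) = -5 + v
j = 2321/9480 (j = (58 + 1/(21 + 19))/(263 + (-5 - 21)) = (58 + 1/40)/(263 - 26) = (58 + 1/40)/237 = (2321/40)*(1/237) = 2321/9480 ≈ 0.24483)
j**2 = (2321/9480)**2 = 5387041/89870400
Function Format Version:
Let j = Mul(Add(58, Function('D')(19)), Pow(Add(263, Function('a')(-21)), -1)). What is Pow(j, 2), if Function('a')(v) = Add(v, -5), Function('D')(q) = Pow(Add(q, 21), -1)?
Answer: Rational(5387041, 89870400) ≈ 0.059942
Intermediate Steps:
Function('D')(q) = Pow(Add(21, q), -1)
Function('a')(v) = Add(-5, v)
j = Rational(2321, 9480) (j = Mul(Add(58, Pow(Add(21, 19), -1)), Pow(Add(263, Add(-5, -21)), -1)) = Mul(Add(58, Pow(40, -1)), Pow(Add(263, -26), -1)) = Mul(Add(58, Rational(1, 40)), Pow(237, -1)) = Mul(Rational(2321, 40), Rational(1, 237)) = Rational(2321, 9480) ≈ 0.24483)
Pow(j, 2) = Pow(Rational(2321, 9480), 2) = Rational(5387041, 89870400)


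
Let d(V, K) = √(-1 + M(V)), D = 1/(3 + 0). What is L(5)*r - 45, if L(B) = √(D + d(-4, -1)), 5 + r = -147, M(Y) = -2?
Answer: -45 - 152*√(3 + 9*I*√3)/3 ≈ -200.65 - 128.55*I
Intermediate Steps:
D = ⅓ (D = 1/3 = ⅓ ≈ 0.33333)
d(V, K) = I*√3 (d(V, K) = √(-1 - 2) = √(-3) = I*√3)
r = -152 (r = -5 - 147 = -152)
L(B) = √(⅓ + I*√3)
L(5)*r - 45 = (√(3 + 9*I*√3)/3)*(-152) - 45 = -152*√(3 + 9*I*√3)/3 - 45 = -45 - 152*√(3 + 9*I*√3)/3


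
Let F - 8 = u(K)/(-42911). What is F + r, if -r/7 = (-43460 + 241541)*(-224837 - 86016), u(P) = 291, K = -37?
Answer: 18495435353799058/42911 ≈ 4.3102e+11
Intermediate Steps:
r = 431018511651 (r = -7*(-43460 + 241541)*(-224837 - 86016) = -1386567*(-310853) = -7*(-61574073093) = 431018511651)
F = 342997/42911 (F = 8 + 291/(-42911) = 8 + 291*(-1/42911) = 8 - 291/42911 = 342997/42911 ≈ 7.9932)
F + r = 342997/42911 + 431018511651 = 18495435353799058/42911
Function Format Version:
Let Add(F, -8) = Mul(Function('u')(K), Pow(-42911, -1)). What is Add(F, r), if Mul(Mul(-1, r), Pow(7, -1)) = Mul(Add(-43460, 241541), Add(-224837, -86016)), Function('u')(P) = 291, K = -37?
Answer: Rational(18495435353799058, 42911) ≈ 4.3102e+11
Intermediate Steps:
r = 431018511651 (r = Mul(-7, Mul(Add(-43460, 241541), Add(-224837, -86016))) = Mul(-7, Mul(198081, -310853)) = Mul(-7, -61574073093) = 431018511651)
F = Rational(342997, 42911) (F = Add(8, Mul(291, Pow(-42911, -1))) = Add(8, Mul(291, Rational(-1, 42911))) = Add(8, Rational(-291, 42911)) = Rational(342997, 42911) ≈ 7.9932)
Add(F, r) = Add(Rational(342997, 42911), 431018511651) = Rational(18495435353799058, 42911)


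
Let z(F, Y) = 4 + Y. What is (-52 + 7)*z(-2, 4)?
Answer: -360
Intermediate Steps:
(-52 + 7)*z(-2, 4) = (-52 + 7)*(4 + 4) = -45*8 = -360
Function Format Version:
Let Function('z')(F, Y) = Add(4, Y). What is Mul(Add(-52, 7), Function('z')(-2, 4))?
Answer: -360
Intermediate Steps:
Mul(Add(-52, 7), Function('z')(-2, 4)) = Mul(Add(-52, 7), Add(4, 4)) = Mul(-45, 8) = -360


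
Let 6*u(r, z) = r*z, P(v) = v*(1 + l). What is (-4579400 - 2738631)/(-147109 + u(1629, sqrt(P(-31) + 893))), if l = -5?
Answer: 4306192889516/86264370091 + 23842144998*sqrt(113)/86264370091 ≈ 52.857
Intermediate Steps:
P(v) = -4*v (P(v) = v*(1 - 5) = v*(-4) = -4*v)
u(r, z) = r*z/6 (u(r, z) = (r*z)/6 = r*z/6)
(-4579400 - 2738631)/(-147109 + u(1629, sqrt(P(-31) + 893))) = (-4579400 - 2738631)/(-147109 + (1/6)*1629*sqrt(-4*(-31) + 893)) = -7318031/(-147109 + (1/6)*1629*sqrt(124 + 893)) = -7318031/(-147109 + (1/6)*1629*sqrt(1017)) = -7318031/(-147109 + (1/6)*1629*(3*sqrt(113))) = -7318031/(-147109 + 1629*sqrt(113)/2)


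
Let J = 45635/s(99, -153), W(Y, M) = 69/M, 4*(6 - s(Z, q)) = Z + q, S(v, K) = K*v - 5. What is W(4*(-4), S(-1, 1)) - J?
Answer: -183437/78 ≈ -2351.8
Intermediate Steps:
S(v, K) = -5 + K*v
s(Z, q) = 6 - Z/4 - q/4 (s(Z, q) = 6 - (Z + q)/4 = 6 + (-Z/4 - q/4) = 6 - Z/4 - q/4)
J = 91270/39 (J = 45635/(6 - 1/4*99 - 1/4*(-153)) = 45635/(6 - 99/4 + 153/4) = 45635/(39/2) = 45635*(2/39) = 91270/39 ≈ 2340.3)
W(4*(-4), S(-1, 1)) - J = 69/(-5 + 1*(-1)) - 1*91270/39 = 69/(-5 - 1) - 91270/39 = 69/(-6) - 91270/39 = 69*(-1/6) - 91270/39 = -23/2 - 91270/39 = -183437/78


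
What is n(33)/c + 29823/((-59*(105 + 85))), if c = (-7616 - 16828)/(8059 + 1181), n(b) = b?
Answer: -16456931/1087370 ≈ -15.135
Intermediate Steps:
c = -291/110 (c = -24444/9240 = -24444*1/9240 = -291/110 ≈ -2.6455)
n(33)/c + 29823/((-59*(105 + 85))) = 33/(-291/110) + 29823/((-59*(105 + 85))) = 33*(-110/291) + 29823/((-59*190)) = -1210/97 + 29823/(-11210) = -1210/97 + 29823*(-1/11210) = -1210/97 - 29823/11210 = -16456931/1087370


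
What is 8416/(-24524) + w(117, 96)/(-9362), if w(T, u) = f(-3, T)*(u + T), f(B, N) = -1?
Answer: -18391745/57398422 ≈ -0.32042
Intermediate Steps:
w(T, u) = -T - u (w(T, u) = -(u + T) = -(T + u) = -T - u)
8416/(-24524) + w(117, 96)/(-9362) = 8416/(-24524) + (-1*117 - 1*96)/(-9362) = 8416*(-1/24524) + (-117 - 96)*(-1/9362) = -2104/6131 - 213*(-1/9362) = -2104/6131 + 213/9362 = -18391745/57398422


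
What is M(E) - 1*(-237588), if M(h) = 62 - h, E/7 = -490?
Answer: 241080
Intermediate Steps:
E = -3430 (E = 7*(-490) = -3430)
M(E) - 1*(-237588) = (62 - 1*(-3430)) - 1*(-237588) = (62 + 3430) + 237588 = 3492 + 237588 = 241080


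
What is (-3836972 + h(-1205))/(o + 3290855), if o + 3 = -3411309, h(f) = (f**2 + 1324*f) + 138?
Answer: 3980229/120457 ≈ 33.043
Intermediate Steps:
h(f) = 138 + f**2 + 1324*f
o = -3411312 (o = -3 - 3411309 = -3411312)
(-3836972 + h(-1205))/(o + 3290855) = (-3836972 + (138 + (-1205)**2 + 1324*(-1205)))/(-3411312 + 3290855) = (-3836972 + (138 + 1452025 - 1595420))/(-120457) = (-3836972 - 143257)*(-1/120457) = -3980229*(-1/120457) = 3980229/120457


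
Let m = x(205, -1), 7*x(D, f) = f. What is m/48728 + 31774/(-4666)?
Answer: -5418994485/795776968 ≈ -6.8097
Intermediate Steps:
x(D, f) = f/7
m = -⅐ (m = (⅐)*(-1) = -⅐ ≈ -0.14286)
m/48728 + 31774/(-4666) = -⅐/48728 + 31774/(-4666) = -⅐*1/48728 + 31774*(-1/4666) = -1/341096 - 15887/2333 = -5418994485/795776968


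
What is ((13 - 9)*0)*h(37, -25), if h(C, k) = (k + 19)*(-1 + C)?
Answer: 0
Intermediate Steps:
h(C, k) = (-1 + C)*(19 + k) (h(C, k) = (19 + k)*(-1 + C) = (-1 + C)*(19 + k))
((13 - 9)*0)*h(37, -25) = ((13 - 9)*0)*(-19 - 1*(-25) + 19*37 + 37*(-25)) = (4*0)*(-19 + 25 + 703 - 925) = 0*(-216) = 0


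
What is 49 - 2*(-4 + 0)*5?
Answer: 89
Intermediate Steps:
49 - 2*(-4 + 0)*5 = 49 - 2*(-4)*5 = 49 + 8*5 = 49 + 40 = 89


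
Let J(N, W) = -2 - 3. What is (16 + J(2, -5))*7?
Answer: 77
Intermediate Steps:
J(N, W) = -5
(16 + J(2, -5))*7 = (16 - 5)*7 = 11*7 = 77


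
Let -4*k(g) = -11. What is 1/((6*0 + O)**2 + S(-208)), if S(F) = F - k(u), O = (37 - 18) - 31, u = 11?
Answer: -4/267 ≈ -0.014981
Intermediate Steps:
k(g) = 11/4 (k(g) = -1/4*(-11) = 11/4)
O = -12 (O = 19 - 31 = -12)
S(F) = -11/4 + F (S(F) = F - 1*11/4 = F - 11/4 = -11/4 + F)
1/((6*0 + O)**2 + S(-208)) = 1/((6*0 - 12)**2 + (-11/4 - 208)) = 1/((0 - 12)**2 - 843/4) = 1/((-12)**2 - 843/4) = 1/(144 - 843/4) = 1/(-267/4) = -4/267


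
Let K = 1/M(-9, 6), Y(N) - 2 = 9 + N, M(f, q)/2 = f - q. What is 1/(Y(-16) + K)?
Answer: -30/151 ≈ -0.19868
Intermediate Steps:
M(f, q) = -2*q + 2*f (M(f, q) = 2*(f - q) = -2*q + 2*f)
Y(N) = 11 + N (Y(N) = 2 + (9 + N) = 11 + N)
K = -1/30 (K = 1/(-2*6 + 2*(-9)) = 1/(-12 - 18) = 1/(-30) = -1/30 ≈ -0.033333)
1/(Y(-16) + K) = 1/((11 - 16) - 1/30) = 1/(-5 - 1/30) = 1/(-151/30) = -30/151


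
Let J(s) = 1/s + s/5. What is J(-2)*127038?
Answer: -571671/5 ≈ -1.1433e+5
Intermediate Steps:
J(s) = 1/s + s/5 (J(s) = 1/s + s*(⅕) = 1/s + s/5)
J(-2)*127038 = (1/(-2) + (⅕)*(-2))*127038 = (-½ - ⅖)*127038 = -9/10*127038 = -571671/5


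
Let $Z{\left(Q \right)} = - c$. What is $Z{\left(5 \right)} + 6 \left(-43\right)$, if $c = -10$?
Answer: $-248$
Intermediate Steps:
$Z{\left(Q \right)} = 10$ ($Z{\left(Q \right)} = \left(-1\right) \left(-10\right) = 10$)
$Z{\left(5 \right)} + 6 \left(-43\right) = 10 + 6 \left(-43\right) = 10 - 258 = -248$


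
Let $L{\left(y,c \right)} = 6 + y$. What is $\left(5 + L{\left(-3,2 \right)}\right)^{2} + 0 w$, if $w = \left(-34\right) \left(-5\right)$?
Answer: $64$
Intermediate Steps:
$w = 170$
$\left(5 + L{\left(-3,2 \right)}\right)^{2} + 0 w = \left(5 + \left(6 - 3\right)\right)^{2} + 0 \cdot 170 = \left(5 + 3\right)^{2} + 0 = 8^{2} + 0 = 64 + 0 = 64$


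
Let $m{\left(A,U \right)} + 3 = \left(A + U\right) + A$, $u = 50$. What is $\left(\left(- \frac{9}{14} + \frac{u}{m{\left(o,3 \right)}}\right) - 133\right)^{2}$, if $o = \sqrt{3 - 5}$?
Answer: $\frac{3439391}{196} + \frac{46775 i \sqrt{2}}{14} \approx 17548.0 + 4725.0 i$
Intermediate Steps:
$o = i \sqrt{2}$ ($o = \sqrt{-2} = i \sqrt{2} \approx 1.4142 i$)
$m{\left(A,U \right)} = -3 + U + 2 A$ ($m{\left(A,U \right)} = -3 + \left(\left(A + U\right) + A\right) = -3 + \left(U + 2 A\right) = -3 + U + 2 A$)
$\left(\left(- \frac{9}{14} + \frac{u}{m{\left(o,3 \right)}}\right) - 133\right)^{2} = \left(\left(- \frac{9}{14} + \frac{50}{-3 + 3 + 2 i \sqrt{2}}\right) - 133\right)^{2} = \left(\left(\left(-9\right) \frac{1}{14} + \frac{50}{-3 + 3 + 2 i \sqrt{2}}\right) - 133\right)^{2} = \left(\left(- \frac{9}{14} + \frac{50}{2 i \sqrt{2}}\right) - 133\right)^{2} = \left(\left(- \frac{9}{14} + 50 \left(- \frac{i \sqrt{2}}{4}\right)\right) - 133\right)^{2} = \left(\left(- \frac{9}{14} - \frac{25 i \sqrt{2}}{2}\right) - 133\right)^{2} = \left(- \frac{1871}{14} - \frac{25 i \sqrt{2}}{2}\right)^{2}$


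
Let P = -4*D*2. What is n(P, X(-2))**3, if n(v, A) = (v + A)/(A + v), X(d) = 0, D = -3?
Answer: 1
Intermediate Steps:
P = 24 (P = -4*(-3)*2 = 12*2 = 24)
n(v, A) = 1 (n(v, A) = (A + v)/(A + v) = 1)
n(P, X(-2))**3 = 1**3 = 1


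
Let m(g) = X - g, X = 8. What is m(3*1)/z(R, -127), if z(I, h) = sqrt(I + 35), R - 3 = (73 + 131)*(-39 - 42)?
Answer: -5*I*sqrt(16486)/16486 ≈ -0.038942*I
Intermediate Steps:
R = -16521 (R = 3 + (73 + 131)*(-39 - 42) = 3 + 204*(-81) = 3 - 16524 = -16521)
m(g) = 8 - g
z(I, h) = sqrt(35 + I)
m(3*1)/z(R, -127) = (8 - 3)/(sqrt(35 - 16521)) = (8 - 1*3)/(sqrt(-16486)) = (8 - 3)/((I*sqrt(16486))) = 5*(-I*sqrt(16486)/16486) = -5*I*sqrt(16486)/16486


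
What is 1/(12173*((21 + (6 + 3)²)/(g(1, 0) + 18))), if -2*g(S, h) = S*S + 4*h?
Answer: 5/354756 ≈ 1.4094e-5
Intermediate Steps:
g(S, h) = -2*h - S²/2 (g(S, h) = -(S*S + 4*h)/2 = -(S² + 4*h)/2 = -2*h - S²/2)
1/(12173*((21 + (6 + 3)²)/(g(1, 0) + 18))) = 1/(12173*((21 + (6 + 3)²)/((-2*0 - ½*1²) + 18))) = 1/(12173*((21 + 9²)/((0 - ½*1) + 18))) = 1/(12173*((21 + 81)/((0 - ½) + 18))) = 1/(12173*(102/(-½ + 18))) = 1/(12173*(102/(35/2))) = 1/(12173*(102*(2/35))) = 1/(12173*(204/35)) = 1/(354756/5) = 5/354756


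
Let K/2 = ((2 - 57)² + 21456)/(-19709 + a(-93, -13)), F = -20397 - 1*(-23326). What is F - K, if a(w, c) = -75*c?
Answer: 27460424/9367 ≈ 2931.6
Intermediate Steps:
F = 2929 (F = -20397 + 23326 = 2929)
K = -24481/9367 (K = 2*(((2 - 57)² + 21456)/(-19709 - 75*(-13))) = 2*(((-55)² + 21456)/(-19709 + 975)) = 2*((3025 + 21456)/(-18734)) = 2*(24481*(-1/18734)) = 2*(-24481/18734) = -24481/9367 ≈ -2.6135)
F - K = 2929 - 1*(-24481/9367) = 2929 + 24481/9367 = 27460424/9367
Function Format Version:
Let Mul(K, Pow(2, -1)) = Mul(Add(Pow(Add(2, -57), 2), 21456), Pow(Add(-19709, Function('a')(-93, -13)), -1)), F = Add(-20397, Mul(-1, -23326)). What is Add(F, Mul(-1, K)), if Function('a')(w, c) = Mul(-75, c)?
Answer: Rational(27460424, 9367) ≈ 2931.6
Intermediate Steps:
F = 2929 (F = Add(-20397, 23326) = 2929)
K = Rational(-24481, 9367) (K = Mul(2, Mul(Add(Pow(Add(2, -57), 2), 21456), Pow(Add(-19709, Mul(-75, -13)), -1))) = Mul(2, Mul(Add(Pow(-55, 2), 21456), Pow(Add(-19709, 975), -1))) = Mul(2, Mul(Add(3025, 21456), Pow(-18734, -1))) = Mul(2, Mul(24481, Rational(-1, 18734))) = Mul(2, Rational(-24481, 18734)) = Rational(-24481, 9367) ≈ -2.6135)
Add(F, Mul(-1, K)) = Add(2929, Mul(-1, Rational(-24481, 9367))) = Add(2929, Rational(24481, 9367)) = Rational(27460424, 9367)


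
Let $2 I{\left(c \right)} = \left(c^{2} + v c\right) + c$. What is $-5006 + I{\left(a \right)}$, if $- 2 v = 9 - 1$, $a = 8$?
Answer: $-4986$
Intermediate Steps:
$v = -4$ ($v = - \frac{9 - 1}{2} = \left(- \frac{1}{2}\right) 8 = -4$)
$I{\left(c \right)} = \frac{c^{2}}{2} - \frac{3 c}{2}$ ($I{\left(c \right)} = \frac{\left(c^{2} - 4 c\right) + c}{2} = \frac{c^{2} - 3 c}{2} = \frac{c^{2}}{2} - \frac{3 c}{2}$)
$-5006 + I{\left(a \right)} = -5006 + \frac{1}{2} \cdot 8 \left(-3 + 8\right) = -5006 + \frac{1}{2} \cdot 8 \cdot 5 = -5006 + 20 = -4986$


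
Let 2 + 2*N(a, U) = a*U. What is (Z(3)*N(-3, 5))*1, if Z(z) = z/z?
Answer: -17/2 ≈ -8.5000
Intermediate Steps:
N(a, U) = -1 + U*a/2 (N(a, U) = -1 + (a*U)/2 = -1 + (U*a)/2 = -1 + U*a/2)
Z(z) = 1
(Z(3)*N(-3, 5))*1 = (1*(-1 + (½)*5*(-3)))*1 = (1*(-1 - 15/2))*1 = (1*(-17/2))*1 = -17/2*1 = -17/2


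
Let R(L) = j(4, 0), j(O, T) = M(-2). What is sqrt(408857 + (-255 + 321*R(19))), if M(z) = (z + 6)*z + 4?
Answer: sqrt(407318) ≈ 638.21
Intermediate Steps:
M(z) = 4 + z*(6 + z) (M(z) = (6 + z)*z + 4 = z*(6 + z) + 4 = 4 + z*(6 + z))
j(O, T) = -4 (j(O, T) = 4 + (-2)**2 + 6*(-2) = 4 + 4 - 12 = -4)
R(L) = -4
sqrt(408857 + (-255 + 321*R(19))) = sqrt(408857 + (-255 + 321*(-4))) = sqrt(408857 + (-255 - 1284)) = sqrt(408857 - 1539) = sqrt(407318)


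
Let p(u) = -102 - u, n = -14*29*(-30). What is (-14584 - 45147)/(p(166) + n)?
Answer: -59731/11912 ≈ -5.0144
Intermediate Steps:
n = 12180 (n = -406*(-30) = 12180)
(-14584 - 45147)/(p(166) + n) = (-14584 - 45147)/((-102 - 1*166) + 12180) = -59731/((-102 - 166) + 12180) = -59731/(-268 + 12180) = -59731/11912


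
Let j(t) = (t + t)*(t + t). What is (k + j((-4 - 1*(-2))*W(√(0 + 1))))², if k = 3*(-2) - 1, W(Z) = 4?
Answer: 62001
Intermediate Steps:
k = -7 (k = -6 - 1 = -7)
j(t) = 4*t² (j(t) = (2*t)*(2*t) = 4*t²)
(k + j((-4 - 1*(-2))*W(√(0 + 1))))² = (-7 + 4*((-4 - 1*(-2))*4)²)² = (-7 + 4*((-4 + 2)*4)²)² = (-7 + 4*(-2*4)²)² = (-7 + 4*(-8)²)² = (-7 + 4*64)² = (-7 + 256)² = 249² = 62001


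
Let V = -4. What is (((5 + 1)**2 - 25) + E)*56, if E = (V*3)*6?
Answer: -3416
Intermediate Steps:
E = -72 (E = -4*3*6 = -12*6 = -72)
(((5 + 1)**2 - 25) + E)*56 = (((5 + 1)**2 - 25) - 72)*56 = ((6**2 - 25) - 72)*56 = ((36 - 25) - 72)*56 = (11 - 72)*56 = -61*56 = -3416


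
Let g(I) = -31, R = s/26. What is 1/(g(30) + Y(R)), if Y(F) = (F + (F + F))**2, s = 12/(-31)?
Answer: -162409/5034355 ≈ -0.032260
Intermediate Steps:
s = -12/31 (s = 12*(-1/31) = -12/31 ≈ -0.38710)
R = -6/403 (R = -12/31/26 = -12/31*1/26 = -6/403 ≈ -0.014888)
Y(F) = 9*F**2 (Y(F) = (F + 2*F)**2 = (3*F)**2 = 9*F**2)
1/(g(30) + Y(R)) = 1/(-31 + 9*(-6/403)**2) = 1/(-31 + 9*(36/162409)) = 1/(-31 + 324/162409) = 1/(-5034355/162409) = -162409/5034355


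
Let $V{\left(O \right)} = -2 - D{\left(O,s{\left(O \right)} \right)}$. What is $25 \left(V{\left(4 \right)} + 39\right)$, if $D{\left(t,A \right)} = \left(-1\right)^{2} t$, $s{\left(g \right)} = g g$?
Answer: $825$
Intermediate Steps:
$s{\left(g \right)} = g^{2}$
$D{\left(t,A \right)} = t$ ($D{\left(t,A \right)} = 1 t = t$)
$V{\left(O \right)} = -2 - O$
$25 \left(V{\left(4 \right)} + 39\right) = 25 \left(\left(-2 - 4\right) + 39\right) = 25 \left(-6 + 39\right) = 25 \cdot 33 = 825$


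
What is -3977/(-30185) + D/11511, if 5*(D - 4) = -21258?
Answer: -82434559/347459535 ≈ -0.23725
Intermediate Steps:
D = -21238/5 (D = 4 + (⅕)*(-21258) = 4 - 21258/5 = -21238/5 ≈ -4247.6)
-3977/(-30185) + D/11511 = -3977/(-30185) - 21238/5/11511 = -3977*(-1/30185) - 21238/5*1/11511 = 3977/30185 - 21238/57555 = -82434559/347459535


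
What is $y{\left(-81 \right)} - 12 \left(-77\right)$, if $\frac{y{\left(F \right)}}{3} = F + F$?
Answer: $438$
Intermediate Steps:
$y{\left(F \right)} = 6 F$ ($y{\left(F \right)} = 3 \left(F + F\right) = 3 \cdot 2 F = 6 F$)
$y{\left(-81 \right)} - 12 \left(-77\right) = 6 \left(-81\right) - 12 \left(-77\right) = -486 - -924 = -486 + 924 = 438$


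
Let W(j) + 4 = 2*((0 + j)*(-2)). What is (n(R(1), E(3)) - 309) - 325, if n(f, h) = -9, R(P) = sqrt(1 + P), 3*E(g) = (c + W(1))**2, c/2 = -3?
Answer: -643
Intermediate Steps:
c = -6 (c = 2*(-3) = -6)
W(j) = -4 - 4*j (W(j) = -4 + 2*((0 + j)*(-2)) = -4 + 2*(j*(-2)) = -4 + 2*(-2*j) = -4 - 4*j)
E(g) = 196/3 (E(g) = (-6 + (-4 - 4*1))**2/3 = (-6 + (-4 - 4))**2/3 = (-6 - 8)**2/3 = (1/3)*(-14)**2 = (1/3)*196 = 196/3)
(n(R(1), E(3)) - 309) - 325 = (-9 - 309) - 325 = -318 - 325 = -643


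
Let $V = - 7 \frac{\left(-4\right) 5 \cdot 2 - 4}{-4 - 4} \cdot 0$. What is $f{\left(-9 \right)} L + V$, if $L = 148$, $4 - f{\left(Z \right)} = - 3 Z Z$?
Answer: $36556$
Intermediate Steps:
$f{\left(Z \right)} = 4 + 3 Z^{2}$ ($f{\left(Z \right)} = 4 - - 3 Z Z = 4 - - 3 Z^{2} = 4 + 3 Z^{2}$)
$V = 0$ ($V = - 7 \frac{\left(-20\right) 2 - 4}{-8} \cdot 0 = - 7 \left(-40 - 4\right) \left(- \frac{1}{8}\right) 0 = - 7 \left(\left(-44\right) \left(- \frac{1}{8}\right)\right) 0 = \left(-7\right) \frac{11}{2} \cdot 0 = \left(- \frac{77}{2}\right) 0 = 0$)
$f{\left(-9 \right)} L + V = \left(4 + 3 \left(-9\right)^{2}\right) 148 + 0 = \left(4 + 3 \cdot 81\right) 148 + 0 = \left(4 + 243\right) 148 + 0 = 247 \cdot 148 + 0 = 36556 + 0 = 36556$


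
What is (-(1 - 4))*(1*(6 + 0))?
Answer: 18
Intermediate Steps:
(-(1 - 4))*(1*(6 + 0)) = (-1*(-3))*(1*6) = 3*6 = 18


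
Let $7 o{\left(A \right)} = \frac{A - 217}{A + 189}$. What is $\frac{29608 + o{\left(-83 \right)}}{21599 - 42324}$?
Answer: $- \frac{10984418}{7688975} \approx -1.4286$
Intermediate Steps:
$o{\left(A \right)} = \frac{-217 + A}{7 \left(189 + A\right)}$ ($o{\left(A \right)} = \frac{\left(A - 217\right) \frac{1}{A + 189}}{7} = \frac{\left(-217 + A\right) \frac{1}{189 + A}}{7} = \frac{\frac{1}{189 + A} \left(-217 + A\right)}{7} = \frac{-217 + A}{7 \left(189 + A\right)}$)
$\frac{29608 + o{\left(-83 \right)}}{21599 - 42324} = \frac{29608 + \frac{-217 - 83}{7 \left(189 - 83\right)}}{21599 - 42324} = \frac{29608 + \frac{1}{7} \cdot \frac{1}{106} \left(-300\right)}{-20725} = \left(29608 + \frac{1}{7} \cdot \frac{1}{106} \left(-300\right)\right) \left(- \frac{1}{20725}\right) = \left(29608 - \frac{150}{371}\right) \left(- \frac{1}{20725}\right) = \frac{10984418}{371} \left(- \frac{1}{20725}\right) = - \frac{10984418}{7688975}$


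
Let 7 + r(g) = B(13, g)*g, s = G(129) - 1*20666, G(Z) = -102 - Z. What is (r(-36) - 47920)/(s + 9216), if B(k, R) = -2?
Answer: 47855/11681 ≈ 4.0968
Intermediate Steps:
s = -20897 (s = (-102 - 1*129) - 1*20666 = (-102 - 129) - 20666 = -231 - 20666 = -20897)
r(g) = -7 - 2*g
(r(-36) - 47920)/(s + 9216) = ((-7 - 2*(-36)) - 47920)/(-20897 + 9216) = ((-7 + 72) - 47920)/(-11681) = (65 - 47920)*(-1/11681) = -47855*(-1/11681) = 47855/11681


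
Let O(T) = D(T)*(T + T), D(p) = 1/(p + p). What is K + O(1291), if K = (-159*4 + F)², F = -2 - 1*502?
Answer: 1299601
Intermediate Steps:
D(p) = 1/(2*p)
F = -504 (F = -2 - 502 = -504)
O(T) = 1 (O(T) = (1/(2*T))*(T + T) = (1/(2*T))*(2*T) = 1)
K = 1299600 (K = (-159*4 - 504)² = (-636 - 504)² = (-1140)² = 1299600)
K + O(1291) = 1299600 + 1 = 1299601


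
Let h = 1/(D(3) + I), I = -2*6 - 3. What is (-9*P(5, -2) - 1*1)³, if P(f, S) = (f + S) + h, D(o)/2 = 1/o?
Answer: -1630532233/79507 ≈ -20508.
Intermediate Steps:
I = -15 (I = -12 - 3 = -15)
D(o) = 2/o
h = -3/43 (h = 1/(2/3 - 15) = 1/(2*(⅓) - 15) = 1/(⅔ - 15) = 1/(-43/3) = -3/43 ≈ -0.069767)
P(f, S) = -3/43 + S + f (P(f, S) = (f + S) - 3/43 = (S + f) - 3/43 = -3/43 + S + f)
(-9*P(5, -2) - 1*1)³ = (-9*(-3/43 - 2 + 5) - 1*1)³ = (-9*126/43 - 1)³ = (-1134/43 - 1)³ = (-1177/43)³ = -1630532233/79507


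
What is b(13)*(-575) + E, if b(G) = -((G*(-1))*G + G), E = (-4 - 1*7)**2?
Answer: -89579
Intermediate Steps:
E = 121 (E = (-4 - 7)**2 = (-11)**2 = 121)
b(G) = G**2 - G (b(G) = -((-G)*G + G) = -(-G**2 + G) = -(G - G**2) = G**2 - G)
b(13)*(-575) + E = (13*(-1 + 13))*(-575) + 121 = (13*12)*(-575) + 121 = 156*(-575) + 121 = -89700 + 121 = -89579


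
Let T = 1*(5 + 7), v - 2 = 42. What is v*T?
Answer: 528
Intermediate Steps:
v = 44 (v = 2 + 42 = 44)
T = 12 (T = 1*12 = 12)
v*T = 44*12 = 528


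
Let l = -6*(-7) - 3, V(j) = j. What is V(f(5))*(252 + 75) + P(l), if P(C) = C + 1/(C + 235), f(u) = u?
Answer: 458677/274 ≈ 1674.0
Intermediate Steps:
l = 39 (l = 42 - 3 = 39)
P(C) = C + 1/(235 + C)
V(f(5))*(252 + 75) + P(l) = 5*(252 + 75) + (1 + 39² + 235*39)/(235 + 39) = 5*327 + (1 + 1521 + 9165)/274 = 1635 + (1/274)*10687 = 1635 + 10687/274 = 458677/274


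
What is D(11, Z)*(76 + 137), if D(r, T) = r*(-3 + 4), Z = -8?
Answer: 2343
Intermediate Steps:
D(r, T) = r (D(r, T) = r*1 = r)
D(11, Z)*(76 + 137) = 11*(76 + 137) = 11*213 = 2343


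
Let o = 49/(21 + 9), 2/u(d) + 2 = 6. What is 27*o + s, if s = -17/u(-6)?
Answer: 101/10 ≈ 10.100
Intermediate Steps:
u(d) = ½ (u(d) = 2/(-2 + 6) = 2/4 = 2*(¼) = ½)
s = -34 (s = -17/½ = -17*2 = -34)
o = 49/30 ≈ 1.6333
27*o + s = 27*(49/30) - 34 = 441/10 - 34 = 101/10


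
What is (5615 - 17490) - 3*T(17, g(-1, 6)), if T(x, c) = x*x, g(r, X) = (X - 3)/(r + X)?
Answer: -12742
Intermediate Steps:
g(r, X) = (-3 + X)/(X + r)
T(x, c) = x²
(5615 - 17490) - 3*T(17, g(-1, 6)) = (5615 - 17490) - 3*17² = -11875 - 3*289 = -11875 - 867 = -12742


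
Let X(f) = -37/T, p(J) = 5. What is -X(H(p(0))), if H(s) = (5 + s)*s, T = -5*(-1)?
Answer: 37/5 ≈ 7.4000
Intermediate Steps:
T = 5
H(s) = s*(5 + s)
X(f) = -37/5
-X(H(p(0))) = -1*(-37/5) = 37/5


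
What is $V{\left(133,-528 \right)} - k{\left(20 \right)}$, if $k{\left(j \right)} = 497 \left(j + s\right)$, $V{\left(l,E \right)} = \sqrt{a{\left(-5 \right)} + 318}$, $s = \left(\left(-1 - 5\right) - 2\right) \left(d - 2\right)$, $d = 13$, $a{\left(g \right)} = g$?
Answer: $33796 + \sqrt{313} \approx 33814.0$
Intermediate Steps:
$s = -88$ ($s = \left(\left(-1 - 5\right) - 2\right) \left(13 - 2\right) = \left(-6 - 2\right) 11 = \left(-8\right) 11 = -88$)
$V{\left(l,E \right)} = \sqrt{313}$ ($V{\left(l,E \right)} = \sqrt{-5 + 318} = \sqrt{313}$)
$k{\left(j \right)} = -43736 + 497 j$ ($k{\left(j \right)} = 497 \left(j - 88\right) = 497 \left(-88 + j\right) = -43736 + 497 j$)
$V{\left(133,-528 \right)} - k{\left(20 \right)} = \sqrt{313} - \left(-43736 + 497 \cdot 20\right) = \sqrt{313} - \left(-43736 + 9940\right) = \sqrt{313} - -33796 = \sqrt{313} + 33796 = 33796 + \sqrt{313}$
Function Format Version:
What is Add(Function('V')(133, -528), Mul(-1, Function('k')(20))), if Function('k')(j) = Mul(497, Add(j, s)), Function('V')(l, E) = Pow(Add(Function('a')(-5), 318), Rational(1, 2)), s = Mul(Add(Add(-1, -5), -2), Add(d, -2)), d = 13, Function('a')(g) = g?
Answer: Add(33796, Pow(313, Rational(1, 2))) ≈ 33814.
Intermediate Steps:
s = -88 (s = Mul(Add(Add(-1, -5), -2), Add(13, -2)) = Mul(Add(-6, -2), 11) = Mul(-8, 11) = -88)
Function('V')(l, E) = Pow(313, Rational(1, 2)) (Function('V')(l, E) = Pow(Add(-5, 318), Rational(1, 2)) = Pow(313, Rational(1, 2)))
Function('k')(j) = Add(-43736, Mul(497, j)) (Function('k')(j) = Mul(497, Add(j, -88)) = Mul(497, Add(-88, j)) = Add(-43736, Mul(497, j)))
Add(Function('V')(133, -528), Mul(-1, Function('k')(20))) = Add(Pow(313, Rational(1, 2)), Mul(-1, Add(-43736, Mul(497, 20)))) = Add(Pow(313, Rational(1, 2)), Mul(-1, Add(-43736, 9940))) = Add(Pow(313, Rational(1, 2)), Mul(-1, -33796)) = Add(Pow(313, Rational(1, 2)), 33796) = Add(33796, Pow(313, Rational(1, 2)))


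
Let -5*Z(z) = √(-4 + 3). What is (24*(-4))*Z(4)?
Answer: 96*I/5 ≈ 19.2*I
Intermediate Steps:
Z(z) = -I/5 (Z(z) = -√(-4 + 3)/5 = -I/5)
(24*(-4))*Z(4) = (24*(-4))*(-I/5) = -(-96)*I/5 = 96*I/5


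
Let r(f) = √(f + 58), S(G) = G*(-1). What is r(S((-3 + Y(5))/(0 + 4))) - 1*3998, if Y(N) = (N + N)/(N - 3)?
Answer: -3998 + √230/2 ≈ -3990.4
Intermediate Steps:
Y(N) = 2*N/(-3 + N) (Y(N) = (2*N)/(-3 + N) = 2*N/(-3 + N))
S(G) = -G
r(f) = √(58 + f)
r(S((-3 + Y(5))/(0 + 4))) - 1*3998 = √(58 - (-3 + 2*5/(-3 + 5))/(0 + 4)) - 1*3998 = √(58 - (-3 + 2*5/2)/4) - 3998 = √(58 - (-3 + 2*5*(½))/4) - 3998 = √(58 - (-3 + 5)/4) - 3998 = √(58 - 2/4) - 3998 = √(58 - 1*½) - 3998 = √(58 - ½) - 3998 = √(115/2) - 3998 = √230/2 - 3998 = -3998 + √230/2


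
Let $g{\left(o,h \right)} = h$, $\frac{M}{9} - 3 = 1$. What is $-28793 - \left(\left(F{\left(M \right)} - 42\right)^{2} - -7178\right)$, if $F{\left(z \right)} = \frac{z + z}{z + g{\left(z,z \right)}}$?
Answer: $-37652$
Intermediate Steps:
$M = 36$ ($M = 27 + 9 \cdot 1 = 27 + 9 = 36$)
$F{\left(z \right)} = 1$ ($F{\left(z \right)} = \frac{z + z}{z + z} = \frac{2 z}{2 z} = 2 z \frac{1}{2 z} = 1$)
$-28793 - \left(\left(F{\left(M \right)} - 42\right)^{2} - -7178\right) = -28793 - \left(\left(1 - 42\right)^{2} - -7178\right) = -28793 - \left(\left(1 - 42\right)^{2} + 7178\right) = -28793 - \left(\left(-41\right)^{2} + 7178\right) = -28793 - \left(1681 + 7178\right) = -28793 - 8859 = -37652$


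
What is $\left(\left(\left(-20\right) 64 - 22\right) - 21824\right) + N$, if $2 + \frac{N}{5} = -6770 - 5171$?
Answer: $-82841$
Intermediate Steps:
$N = -59715$ ($N = -10 + 5 \left(-6770 - 5171\right) = -10 + 5 \left(-11941\right) = -10 - 59705 = -59715$)
$\left(\left(\left(-20\right) 64 - 22\right) - 21824\right) + N = \left(\left(\left(-20\right) 64 - 22\right) - 21824\right) - 59715 = \left(\left(-1280 - 22\right) - 21824\right) - 59715 = \left(-1302 - 21824\right) - 59715 = -23126 - 59715 = -82841$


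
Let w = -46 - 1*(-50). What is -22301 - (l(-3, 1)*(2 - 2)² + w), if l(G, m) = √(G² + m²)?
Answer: -22305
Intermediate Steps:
w = 4 (w = -46 + 50 = 4)
-22301 - (l(-3, 1)*(2 - 2)² + w) = -22301 - (√((-3)² + 1²)*(2 - 2)² + 4) = -22301 - (√(9 + 1)*0² + 4) = -22301 - (√10*0 + 4) = -22301 - (0 + 4) = -22301 - 1*4 = -22301 - 4 = -22305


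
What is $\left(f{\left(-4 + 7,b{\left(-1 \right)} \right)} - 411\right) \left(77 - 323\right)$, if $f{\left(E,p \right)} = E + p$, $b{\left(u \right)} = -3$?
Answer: $101106$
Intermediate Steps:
$\left(f{\left(-4 + 7,b{\left(-1 \right)} \right)} - 411\right) \left(77 - 323\right) = \left(\left(\left(-4 + 7\right) - 3\right) - 411\right) \left(77 - 323\right) = \left(\left(3 - 3\right) - 411\right) \left(-246\right) = \left(0 - 411\right) \left(-246\right) = \left(-411\right) \left(-246\right) = 101106$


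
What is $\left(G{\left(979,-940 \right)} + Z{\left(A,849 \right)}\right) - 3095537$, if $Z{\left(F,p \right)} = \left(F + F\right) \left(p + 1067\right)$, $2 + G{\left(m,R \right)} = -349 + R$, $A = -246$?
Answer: $-4039500$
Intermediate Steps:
$G{\left(m,R \right)} = -351 + R$ ($G{\left(m,R \right)} = -2 + \left(-349 + R\right) = -351 + R$)
$Z{\left(F,p \right)} = 2 F \left(1067 + p\right)$
$\left(G{\left(979,-940 \right)} + Z{\left(A,849 \right)}\right) - 3095537 = \left(\left(-351 - 940\right) + 2 \left(-246\right) \left(1067 + 849\right)\right) - 3095537 = \left(-1291 + 2 \left(-246\right) 1916\right) - 3095537 = \left(-1291 - 942672\right) - 3095537 = -943963 - 3095537 = -4039500$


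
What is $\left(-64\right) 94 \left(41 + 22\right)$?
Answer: $-379008$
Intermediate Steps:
$\left(-64\right) 94 \left(41 + 22\right) = \left(-6016\right) 63 = -379008$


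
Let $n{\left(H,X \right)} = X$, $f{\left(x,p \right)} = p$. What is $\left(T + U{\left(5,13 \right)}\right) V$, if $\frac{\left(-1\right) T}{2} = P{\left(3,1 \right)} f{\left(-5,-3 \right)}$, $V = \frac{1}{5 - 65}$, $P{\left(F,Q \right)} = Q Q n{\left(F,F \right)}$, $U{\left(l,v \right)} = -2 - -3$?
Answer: $- \frac{19}{60} \approx -0.31667$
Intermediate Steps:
$U{\left(l,v \right)} = 1$ ($U{\left(l,v \right)} = -2 + 3 = 1$)
$P{\left(F,Q \right)} = F Q^{2}$ ($P{\left(F,Q \right)} = Q Q F = Q^{2} F = F Q^{2}$)
$V = - \frac{1}{60}$ ($V = \frac{1}{-60} = - \frac{1}{60} \approx -0.016667$)
$T = 18$ ($T = - 2 \cdot 3 \cdot 1^{2} \left(-3\right) = - 2 \cdot 3 \cdot 1 \left(-3\right) = - 2 \cdot 3 \left(-3\right) = \left(-2\right) \left(-9\right) = 18$)
$\left(T + U{\left(5,13 \right)}\right) V = \left(18 + 1\right) \left(- \frac{1}{60}\right) = 19 \left(- \frac{1}{60}\right) = - \frac{19}{60}$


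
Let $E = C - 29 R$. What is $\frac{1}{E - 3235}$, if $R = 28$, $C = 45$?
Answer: $- \frac{1}{4002} \approx -0.00024988$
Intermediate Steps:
$E = -767$ ($E = 45 - 812 = -767$)
$\frac{1}{E - 3235} = \frac{1}{-767 - 3235} = \frac{1}{-4002} = - \frac{1}{4002}$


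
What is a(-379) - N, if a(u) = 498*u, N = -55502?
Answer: -133240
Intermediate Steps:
a(-379) - N = 498*(-379) - 1*(-55502) = -188742 + 55502 = -133240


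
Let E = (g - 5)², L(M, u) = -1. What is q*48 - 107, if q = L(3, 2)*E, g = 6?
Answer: -155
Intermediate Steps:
E = 1 (E = (6 - 5)² = 1² = 1)
q = -1 (q = -1*1 = -1)
q*48 - 107 = -1*48 - 107 = -48 - 107 = -155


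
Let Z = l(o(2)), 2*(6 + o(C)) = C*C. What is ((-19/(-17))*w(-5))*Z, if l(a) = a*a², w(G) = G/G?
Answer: -1216/17 ≈ -71.529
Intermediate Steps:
w(G) = 1
o(C) = -6 + C²/2 (o(C) = -6 + (C*C)/2 = -6 + C²/2)
l(a) = a³
Z = -64 (Z = (-6 + (½)*2²)³ = (-6 + (½)*4)³ = (-6 + 2)³ = (-4)³ = -64)
((-19/(-17))*w(-5))*Z = (-19/(-17)*1)*(-64) = (-19*(-1/17)*1)*(-64) = ((19/17)*1)*(-64) = (19/17)*(-64) = -1216/17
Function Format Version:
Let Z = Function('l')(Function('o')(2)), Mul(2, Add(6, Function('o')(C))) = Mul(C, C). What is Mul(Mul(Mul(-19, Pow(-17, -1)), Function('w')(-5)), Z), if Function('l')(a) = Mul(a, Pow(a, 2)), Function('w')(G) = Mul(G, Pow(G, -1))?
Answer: Rational(-1216, 17) ≈ -71.529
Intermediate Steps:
Function('w')(G) = 1
Function('o')(C) = Add(-6, Mul(Rational(1, 2), Pow(C, 2))) (Function('o')(C) = Add(-6, Mul(Rational(1, 2), Mul(C, C))) = Add(-6, Mul(Rational(1, 2), Pow(C, 2))))
Function('l')(a) = Pow(a, 3)
Z = -64 (Z = Pow(Add(-6, Mul(Rational(1, 2), Pow(2, 2))), 3) = Pow(Add(-6, Mul(Rational(1, 2), 4)), 3) = Pow(Add(-6, 2), 3) = Pow(-4, 3) = -64)
Mul(Mul(Mul(-19, Pow(-17, -1)), Function('w')(-5)), Z) = Mul(Mul(Mul(-19, Pow(-17, -1)), 1), -64) = Mul(Mul(Mul(-19, Rational(-1, 17)), 1), -64) = Mul(Mul(Rational(19, 17), 1), -64) = Mul(Rational(19, 17), -64) = Rational(-1216, 17)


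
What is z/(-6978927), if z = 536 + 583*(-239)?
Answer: 46267/2326309 ≈ 0.019889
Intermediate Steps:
z = -138801 (z = 536 - 139337 = -138801)
z/(-6978927) = -138801/(-6978927) = -138801*(-1/6978927) = 46267/2326309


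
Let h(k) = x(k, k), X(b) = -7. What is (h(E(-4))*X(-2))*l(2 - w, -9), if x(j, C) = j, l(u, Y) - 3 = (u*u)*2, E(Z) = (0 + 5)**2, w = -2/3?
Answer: -27125/9 ≈ -3013.9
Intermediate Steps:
w = -2/3 (w = -2*1/3 = -2/3 ≈ -0.66667)
E(Z) = 25 (E(Z) = 5**2 = 25)
l(u, Y) = 3 + 2*u**2 (l(u, Y) = 3 + (u*u)*2 = 3 + u**2*2 = 3 + 2*u**2)
h(k) = k
(h(E(-4))*X(-2))*l(2 - w, -9) = (25*(-7))*(3 + 2*(2 - 1*(-2/3))**2) = -175*(3 + 2*(2 + 2/3)**2) = -175*(3 + 2*(8/3)**2) = -175*(3 + 2*(64/9)) = -175*(3 + 128/9) = -175*155/9 = -27125/9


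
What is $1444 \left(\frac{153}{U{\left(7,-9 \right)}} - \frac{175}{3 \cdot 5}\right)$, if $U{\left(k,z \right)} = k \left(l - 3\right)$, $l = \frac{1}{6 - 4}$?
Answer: $- \frac{3094492}{105} \approx -29471.0$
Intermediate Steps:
$l = \frac{1}{2} \approx 0.5$
$U{\left(k,z \right)} = - \frac{5 k}{2}$ ($U{\left(k,z \right)} = k \left(\frac{1}{2} - 3\right) = k \left(- \frac{5}{2}\right) = - \frac{5 k}{2}$)
$1444 \left(\frac{153}{U{\left(7,-9 \right)}} - \frac{175}{3 \cdot 5}\right) = 1444 \left(\frac{153}{\left(- \frac{5}{2}\right) 7} - \frac{175}{3 \cdot 5}\right) = 1444 \left(\frac{153}{- \frac{35}{2}} - \frac{175}{15}\right) = 1444 \left(153 \left(- \frac{2}{35}\right) - \frac{35}{3}\right) = 1444 \left(- \frac{306}{35} - \frac{35}{3}\right) = 1444 \left(- \frac{2143}{105}\right) = - \frac{3094492}{105}$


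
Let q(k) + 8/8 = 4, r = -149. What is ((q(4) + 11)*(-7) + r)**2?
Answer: 61009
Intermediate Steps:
q(k) = 3 (q(k) = -1 + 4 = 3)
((q(4) + 11)*(-7) + r)**2 = ((3 + 11)*(-7) - 149)**2 = (14*(-7) - 149)**2 = (-98 - 149)**2 = (-247)**2 = 61009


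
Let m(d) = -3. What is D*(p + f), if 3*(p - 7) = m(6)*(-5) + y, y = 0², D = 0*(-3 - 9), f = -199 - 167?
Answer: 0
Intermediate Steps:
f = -366
D = 0 (D = 0*(-12) = 0)
y = 0
p = 12 (p = 7 + (-3*(-5) + 0)/3 = 7 + (15 + 0)/3 = 7 + (⅓)*15 = 7 + 5 = 12)
D*(p + f) = 0*(12 - 366) = 0*(-354) = 0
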